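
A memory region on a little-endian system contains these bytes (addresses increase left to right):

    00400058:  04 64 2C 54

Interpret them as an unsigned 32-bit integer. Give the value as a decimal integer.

In little-endian order the low byte comes first in memory.
Reassemble most-significant byte first: 54 2C 64 04 → 0x542C6404.
0x542C6404 = 1412195332.

1412195332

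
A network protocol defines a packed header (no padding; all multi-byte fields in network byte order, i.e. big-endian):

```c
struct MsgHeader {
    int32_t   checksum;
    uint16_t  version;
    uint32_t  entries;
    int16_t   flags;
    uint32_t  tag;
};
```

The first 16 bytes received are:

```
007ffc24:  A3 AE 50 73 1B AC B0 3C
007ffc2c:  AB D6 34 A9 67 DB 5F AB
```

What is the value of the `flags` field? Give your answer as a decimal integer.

`flags` follows `checksum` (4 B), `version` (2 B), `entries` (4 B), so it starts at offset 4 + 2 + 4 = 10 and occupies 2 bytes.
Bytes at offsets 10..11: 34 A9.
Big-endian stores the most-significant byte at the lowest address.
The bytes are already most-significant first: 0x34A9.
0x34A9 = 13481.

13481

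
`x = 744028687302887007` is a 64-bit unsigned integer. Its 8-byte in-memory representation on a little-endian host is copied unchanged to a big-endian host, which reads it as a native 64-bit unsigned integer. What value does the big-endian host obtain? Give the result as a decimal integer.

6883298108870120202

744028687302887007 in 64-bit hexadecimal is 0x0A5352262963865F.
Stored little-endian, the bytes at ascending addresses are 5F 86 63 29 26 52 53 0A.
Read back as big-endian, the last byte is least significant, giving 0x5F8663292652530A.
0x5F8663292652530A = 6883298108870120202.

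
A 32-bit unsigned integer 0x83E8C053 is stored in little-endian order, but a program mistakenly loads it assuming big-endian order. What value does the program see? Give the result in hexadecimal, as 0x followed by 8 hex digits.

0x53C0E883

Stored little-endian, the bytes at ascending addresses are 53 C0 E8 83.
Read back as big-endian, the last byte is least significant, giving 0x53C0E883.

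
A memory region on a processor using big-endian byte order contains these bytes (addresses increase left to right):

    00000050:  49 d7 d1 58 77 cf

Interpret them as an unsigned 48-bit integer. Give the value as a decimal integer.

Big-endian: lowest address holds the most-significant byte.
The bytes are already most-significant first: 0x49D7D15877CF.
0x49D7D15877CF = 81191279032271.

81191279032271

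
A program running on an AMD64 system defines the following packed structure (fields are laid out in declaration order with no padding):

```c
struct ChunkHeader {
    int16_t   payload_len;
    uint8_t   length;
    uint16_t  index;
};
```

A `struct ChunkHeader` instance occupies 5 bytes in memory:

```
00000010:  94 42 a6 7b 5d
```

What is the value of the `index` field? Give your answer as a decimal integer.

`index` follows `payload_len` (2 B), `length` (1 B), so it starts at offset 2 + 1 = 3 and occupies 2 bytes.
Bytes at offsets 3..4: 7B 5D.
Little-endian stores the least-significant byte at the lowest address.
Reassemble most-significant byte first: 5D 7B → 0x5D7B.
0x5D7B = 23931.

23931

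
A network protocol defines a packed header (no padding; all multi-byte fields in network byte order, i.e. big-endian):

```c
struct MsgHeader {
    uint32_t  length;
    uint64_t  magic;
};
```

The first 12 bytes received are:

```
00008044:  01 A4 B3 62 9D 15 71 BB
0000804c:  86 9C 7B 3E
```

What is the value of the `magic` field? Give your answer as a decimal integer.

`magic` follows `length` (4 bytes), so it starts at byte offset 4 and occupies 8 bytes.
Bytes at offsets 4..11: 9D 15 71 BB 86 9C 7B 3E.
In big-endian order the high byte comes first in memory.
The bytes are already most-significant first: 0x9D1571BB869C7B3E.
0x9D1571BB869C7B3E = 11319078288696834878.

11319078288696834878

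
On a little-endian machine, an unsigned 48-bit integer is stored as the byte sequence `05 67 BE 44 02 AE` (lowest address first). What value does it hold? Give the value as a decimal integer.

191324766496517

In little-endian order the low byte comes first in memory.
Reassemble most-significant byte first: AE 02 44 BE 67 05 → 0xAE0244BE6705.
0xAE0244BE6705 = 191324766496517.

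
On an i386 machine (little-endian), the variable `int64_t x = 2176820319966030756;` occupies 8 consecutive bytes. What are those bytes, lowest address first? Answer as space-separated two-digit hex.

A4 6B 6D 37 8C 9E 35 1E

2176820319966030756 in hexadecimal, padded to 64 bits, is 0x1E359E8C376D6BA4.
Split into bytes (most-significant first): 1E 35 9E 8C 37 6D 6B A4.
Little-endian stores the least-significant byte at the lowest address.
So at ascending addresses the bytes are A4 6B 6D 37 8C 9E 35 1E.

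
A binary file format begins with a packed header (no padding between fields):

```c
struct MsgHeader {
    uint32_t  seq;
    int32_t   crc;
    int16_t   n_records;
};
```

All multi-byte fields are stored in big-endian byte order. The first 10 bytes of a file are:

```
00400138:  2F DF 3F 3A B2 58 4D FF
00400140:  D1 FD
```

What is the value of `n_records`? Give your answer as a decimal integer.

`n_records` follows `seq` (4 B), `crc` (4 B), so it starts at offset 4 + 4 = 8 and occupies 2 bytes.
Bytes at offsets 8..9: D1 FD.
Big-endian: lowest address holds the most-significant byte.
The bytes are already most-significant first: 0xD1FD.
Top bit is set, so as a signed 16-bit value this is 0xD1FD − 2^16 = -11779.

-11779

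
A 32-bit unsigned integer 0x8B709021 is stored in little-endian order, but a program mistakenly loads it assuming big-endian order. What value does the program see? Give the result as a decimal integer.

Stored little-endian, the bytes at ascending addresses are 21 90 70 8B.
Read back as big-endian, the last byte is least significant, giving 0x2190708B.
0x2190708B = 563114123.

563114123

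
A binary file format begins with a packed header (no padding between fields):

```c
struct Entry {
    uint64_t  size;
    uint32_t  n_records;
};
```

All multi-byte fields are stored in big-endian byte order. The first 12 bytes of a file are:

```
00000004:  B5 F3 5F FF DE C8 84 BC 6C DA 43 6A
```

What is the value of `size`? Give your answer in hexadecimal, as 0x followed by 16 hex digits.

0xB5F35FFFDEC884BC

`size` is the first field, at byte offset 0, occupying 8 bytes.
Bytes at offsets 0..7: B5 F3 5F FF DE C8 84 BC.
In big-endian order the high byte comes first in memory.
The bytes are already most-significant first: 0xB5F35FFFDEC884BC.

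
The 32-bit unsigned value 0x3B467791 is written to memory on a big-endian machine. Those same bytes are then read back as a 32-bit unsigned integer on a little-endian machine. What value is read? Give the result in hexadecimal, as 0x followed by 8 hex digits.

0x9177463B

Stored big-endian, the bytes at ascending addresses are 3B 46 77 91.
Read back as little-endian, the first byte is least significant, giving 0x9177463B.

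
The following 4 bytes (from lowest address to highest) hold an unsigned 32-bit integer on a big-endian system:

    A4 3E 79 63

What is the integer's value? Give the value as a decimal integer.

Big-endian stores the most-significant byte at the lowest address.
The bytes are already most-significant first: 0xA43E7963.
0xA43E7963 = 2755557731.

2755557731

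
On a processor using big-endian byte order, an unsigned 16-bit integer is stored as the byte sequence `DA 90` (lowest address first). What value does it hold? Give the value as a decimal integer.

55952

In big-endian order the high byte comes first in memory.
The bytes are already most-significant first: 0xDA90.
0xDA90 = 55952.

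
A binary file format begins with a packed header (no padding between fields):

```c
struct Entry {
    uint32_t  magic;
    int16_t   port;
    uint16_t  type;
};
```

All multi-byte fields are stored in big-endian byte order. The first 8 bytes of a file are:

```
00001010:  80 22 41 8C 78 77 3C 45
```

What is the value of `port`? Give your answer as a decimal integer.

30839

`port` follows `magic` (4 bytes), so it starts at byte offset 4 and occupies 2 bytes.
Bytes at offsets 4..5: 78 77.
Big-endian stores the most-significant byte at the lowest address.
The bytes are already most-significant first: 0x7877.
0x7877 = 30839.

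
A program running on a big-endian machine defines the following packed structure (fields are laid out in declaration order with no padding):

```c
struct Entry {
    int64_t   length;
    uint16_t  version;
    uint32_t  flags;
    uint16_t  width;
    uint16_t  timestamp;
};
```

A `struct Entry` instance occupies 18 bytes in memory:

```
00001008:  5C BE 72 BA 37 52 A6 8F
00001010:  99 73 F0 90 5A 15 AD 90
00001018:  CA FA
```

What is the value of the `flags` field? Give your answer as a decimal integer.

`flags` follows `length` (8 B), `version` (2 B), so it starts at offset 8 + 2 = 10 and occupies 4 bytes.
Bytes at offsets 10..13: F0 90 5A 15.
In big-endian order the high byte comes first in memory.
The bytes are already most-significant first: 0xF0905A15.
0xF0905A15 = 4035992085.

4035992085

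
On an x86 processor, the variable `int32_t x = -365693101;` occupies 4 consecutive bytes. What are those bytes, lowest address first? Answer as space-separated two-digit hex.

53 F7 33 EA

Two's complement of -365693101 in 32 bits: 365693101 = 0x15CC08AD; invert → 0xEA33F752; add 1 → 0xEA33F753.
Split into bytes (most-significant first): EA 33 F7 53.
Little-endian stores the least-significant byte at the lowest address.
So at ascending addresses the bytes are 53 F7 33 EA.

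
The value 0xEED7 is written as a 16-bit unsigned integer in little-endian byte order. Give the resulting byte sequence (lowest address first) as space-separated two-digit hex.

D7 EE

Split into bytes (most-significant first): EE D7.
Little-endian stores the least-significant byte at the lowest address.
So at ascending addresses the bytes are D7 EE.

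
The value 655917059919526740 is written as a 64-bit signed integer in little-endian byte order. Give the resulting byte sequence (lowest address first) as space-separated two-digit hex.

54 3B 9F 3E 17 49 1A 09

655917059919526740 in hexadecimal, padded to 64 bits, is 0x091A49173E9F3B54.
Split into bytes (most-significant first): 09 1A 49 17 3E 9F 3B 54.
Little-endian: lowest address holds the least-significant byte.
So at ascending addresses the bytes are 54 3B 9F 3E 17 49 1A 09.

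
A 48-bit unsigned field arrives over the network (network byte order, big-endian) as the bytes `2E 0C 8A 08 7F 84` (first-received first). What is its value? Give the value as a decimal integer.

Big-endian stores the most-significant byte at the lowest address.
The bytes are already most-significant first: 0x2E0C8A087F84.
0x2E0C8A087F84 = 50631390297988.

50631390297988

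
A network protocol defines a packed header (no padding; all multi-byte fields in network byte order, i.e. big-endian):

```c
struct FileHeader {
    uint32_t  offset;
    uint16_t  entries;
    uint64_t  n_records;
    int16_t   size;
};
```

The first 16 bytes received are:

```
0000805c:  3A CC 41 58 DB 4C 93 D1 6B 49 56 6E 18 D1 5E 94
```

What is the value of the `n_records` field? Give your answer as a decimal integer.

`n_records` follows `offset` (4 B), `entries` (2 B), so it starts at offset 4 + 2 = 6 and occupies 8 bytes.
Bytes at offsets 6..13: 93 D1 6B 49 56 6E 18 D1.
Big-endian stores the most-significant byte at the lowest address.
The bytes are already most-significant first: 0x93D16B49566E18D1.
0x93D16B49566E18D1 = 10651412556434774225.

10651412556434774225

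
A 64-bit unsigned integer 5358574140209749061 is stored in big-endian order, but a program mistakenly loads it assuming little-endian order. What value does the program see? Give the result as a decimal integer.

5358574140209749061 in 64-bit hexadecimal is 0x4A5D7ACA21CBDC45.
Stored big-endian, the bytes at ascending addresses are 4A 5D 7A CA 21 CB DC 45.
Read back as little-endian, the first byte is least significant, giving 0x45DCCB21CA7A5D4A.
0x45DCCB21CA7A5D4A = 5034121829484748106.

5034121829484748106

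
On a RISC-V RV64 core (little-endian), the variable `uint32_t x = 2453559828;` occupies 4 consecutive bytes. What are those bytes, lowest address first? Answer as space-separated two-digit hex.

2453559828 in hexadecimal, padded to 32 bits, is 0x923E5A14.
Split into bytes (most-significant first): 92 3E 5A 14.
Little-endian stores the least-significant byte at the lowest address.
So at ascending addresses the bytes are 14 5A 3E 92.

14 5A 3E 92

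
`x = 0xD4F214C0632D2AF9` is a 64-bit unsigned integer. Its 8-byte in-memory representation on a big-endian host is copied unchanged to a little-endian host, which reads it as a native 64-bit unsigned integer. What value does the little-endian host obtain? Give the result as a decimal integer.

17954212770913514196

Stored big-endian, the bytes at ascending addresses are D4 F2 14 C0 63 2D 2A F9.
Read back as little-endian, the first byte is least significant, giving 0xF92A2D63C014F2D4.
0xF92A2D63C014F2D4 = 17954212770913514196.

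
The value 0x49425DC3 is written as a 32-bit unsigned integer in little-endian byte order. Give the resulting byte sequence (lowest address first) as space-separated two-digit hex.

C3 5D 42 49

Split into bytes (most-significant first): 49 42 5D C3.
Little-endian stores the least-significant byte at the lowest address.
So at ascending addresses the bytes are C3 5D 42 49.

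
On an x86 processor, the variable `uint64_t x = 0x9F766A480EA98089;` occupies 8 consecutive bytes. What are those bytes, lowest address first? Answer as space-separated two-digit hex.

Split into bytes (most-significant first): 9F 76 6A 48 0E A9 80 89.
Little-endian stores the least-significant byte at the lowest address.
So at ascending addresses the bytes are 89 80 A9 0E 48 6A 76 9F.

89 80 A9 0E 48 6A 76 9F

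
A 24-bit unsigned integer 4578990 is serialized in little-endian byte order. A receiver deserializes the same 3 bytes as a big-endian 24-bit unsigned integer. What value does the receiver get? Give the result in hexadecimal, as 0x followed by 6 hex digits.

0xAEDE45

4578990 in 24-bit hexadecimal is 0x45DEAE.
Stored little-endian, the bytes at ascending addresses are AE DE 45.
Read back as big-endian, the last byte is least significant, giving 0xAEDE45.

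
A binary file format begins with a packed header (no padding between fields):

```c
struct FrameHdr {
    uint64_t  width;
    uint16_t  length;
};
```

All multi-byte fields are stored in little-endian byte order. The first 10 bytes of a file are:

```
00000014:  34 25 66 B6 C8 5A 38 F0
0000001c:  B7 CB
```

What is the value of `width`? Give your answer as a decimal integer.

17309684985898607924

`width` is the first field, at byte offset 0, occupying 8 bytes.
Bytes at offsets 0..7: 34 25 66 B6 C8 5A 38 F0.
Little-endian stores the least-significant byte at the lowest address.
Reassemble most-significant byte first: F0 38 5A C8 B6 66 25 34 → 0xF0385AC8B6662534.
0xF0385AC8B6662534 = 17309684985898607924.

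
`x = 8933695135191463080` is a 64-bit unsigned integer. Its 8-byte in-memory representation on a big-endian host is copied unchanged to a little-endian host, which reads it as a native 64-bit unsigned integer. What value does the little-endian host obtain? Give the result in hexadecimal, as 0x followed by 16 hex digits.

0xA8F4B88864DCFA7B

8933695135191463080 in 64-bit hexadecimal is 0x7BFADC6488B8F4A8.
Stored big-endian, the bytes at ascending addresses are 7B FA DC 64 88 B8 F4 A8.
Read back as little-endian, the first byte is least significant, giving 0xA8F4B88864DCFA7B.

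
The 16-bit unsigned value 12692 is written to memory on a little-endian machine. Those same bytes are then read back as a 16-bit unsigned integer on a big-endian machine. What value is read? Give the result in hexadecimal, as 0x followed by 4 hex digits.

0x9431

12692 in 16-bit hexadecimal is 0x3194.
Stored little-endian, the bytes at ascending addresses are 94 31.
Read back as big-endian, the last byte is least significant, giving 0x9431.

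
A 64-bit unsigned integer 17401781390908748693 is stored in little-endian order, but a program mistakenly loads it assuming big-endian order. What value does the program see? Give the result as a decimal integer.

17401781390908748693 in 64-bit hexadecimal is 0xF17F8BF9F81E7395.
Stored little-endian, the bytes at ascending addresses are 95 73 1E F8 F9 8B 7F F1.
Read back as big-endian, the last byte is least significant, giving 0x95731EF8F98B7FF1.
0x95731EF8F98B7FF1 = 10768985188660379633.

10768985188660379633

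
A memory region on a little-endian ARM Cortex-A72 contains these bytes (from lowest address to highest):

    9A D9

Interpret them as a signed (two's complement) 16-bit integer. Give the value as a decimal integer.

Little-endian: lowest address holds the least-significant byte.
Reassemble most-significant byte first: D9 9A → 0xD99A.
Top bit is set, so as a signed 16-bit value this is 0xD99A − 2^16 = -9830.

-9830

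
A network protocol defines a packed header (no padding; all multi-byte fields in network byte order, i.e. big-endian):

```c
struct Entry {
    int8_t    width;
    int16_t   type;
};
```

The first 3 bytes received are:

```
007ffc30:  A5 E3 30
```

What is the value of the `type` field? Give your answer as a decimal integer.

-7376

`type` follows `width` (1 byte), so it starts at byte offset 1 and occupies 2 bytes.
Bytes at offsets 1..2: E3 30.
Big-endian stores the most-significant byte at the lowest address.
The bytes are already most-significant first: 0xE330.
Top bit is set, so as a signed 16-bit value this is 0xE330 − 2^16 = -7376.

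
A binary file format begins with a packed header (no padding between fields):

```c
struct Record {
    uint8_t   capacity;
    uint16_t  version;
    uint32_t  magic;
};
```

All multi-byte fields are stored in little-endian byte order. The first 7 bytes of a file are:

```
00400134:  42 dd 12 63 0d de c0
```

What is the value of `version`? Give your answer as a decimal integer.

`version` follows `capacity` (1 byte), so it starts at byte offset 1 and occupies 2 bytes.
Bytes at offsets 1..2: DD 12.
In little-endian order the low byte comes first in memory.
Reassemble most-significant byte first: 12 DD → 0x12DD.
0x12DD = 4829.

4829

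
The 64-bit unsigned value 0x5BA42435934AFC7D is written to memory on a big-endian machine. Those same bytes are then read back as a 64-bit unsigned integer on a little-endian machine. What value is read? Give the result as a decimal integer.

Stored big-endian, the bytes at ascending addresses are 5B A4 24 35 93 4A FC 7D.
Read back as little-endian, the first byte is least significant, giving 0x7DFC4A933524A45B.
0x7DFC4A933524A45B = 9078212944984319067.

9078212944984319067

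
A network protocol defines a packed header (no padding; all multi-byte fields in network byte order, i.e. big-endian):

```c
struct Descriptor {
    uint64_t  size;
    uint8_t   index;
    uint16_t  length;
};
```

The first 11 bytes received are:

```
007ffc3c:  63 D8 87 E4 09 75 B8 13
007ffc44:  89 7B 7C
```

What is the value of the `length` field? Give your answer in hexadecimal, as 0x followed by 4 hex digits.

`length` follows `size` (8 B), `index` (1 B), so it starts at offset 8 + 1 = 9 and occupies 2 bytes.
Bytes at offsets 9..10: 7B 7C.
In big-endian order the high byte comes first in memory.
The bytes are already most-significant first: 0x7B7C.

0x7B7C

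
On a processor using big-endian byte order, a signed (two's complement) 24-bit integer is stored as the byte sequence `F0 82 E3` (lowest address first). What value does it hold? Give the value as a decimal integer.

In big-endian order the high byte comes first in memory.
The bytes are already most-significant first: 0xF082E3.
Top bit is set, so as a signed 24-bit value this is 0xF082E3 − 2^24 = -1015069.

-1015069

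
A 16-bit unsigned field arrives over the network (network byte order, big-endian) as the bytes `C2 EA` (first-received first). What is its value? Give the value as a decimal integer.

Big-endian: lowest address holds the most-significant byte.
The bytes are already most-significant first: 0xC2EA.
0xC2EA = 49898.

49898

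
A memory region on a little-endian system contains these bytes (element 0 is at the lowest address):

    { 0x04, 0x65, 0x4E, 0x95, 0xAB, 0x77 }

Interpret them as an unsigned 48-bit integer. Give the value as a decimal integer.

131578828055812

Little-endian stores the least-significant byte at the lowest address.
Reassemble most-significant byte first: 77 AB 95 4E 65 04 → 0x77AB954E6504.
0x77AB954E6504 = 131578828055812.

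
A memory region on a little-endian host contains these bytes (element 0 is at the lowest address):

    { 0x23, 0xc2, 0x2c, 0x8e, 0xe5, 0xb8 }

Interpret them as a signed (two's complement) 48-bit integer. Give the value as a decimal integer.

Little-endian stores the least-significant byte at the lowest address.
Reassemble most-significant byte first: B8 E5 8E 2C C2 23 → 0xB8E58E2CC223.
Top bit is set, so as a signed 48-bit value this is 0xB8E58E2CC223 − 2^48 = -78178904391133.

-78178904391133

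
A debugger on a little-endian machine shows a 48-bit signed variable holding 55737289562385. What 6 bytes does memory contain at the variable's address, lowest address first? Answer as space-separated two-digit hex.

11 59 58 59 B1 32

55737289562385 in hexadecimal, padded to 48 bits, is 0x32B159585911.
Split into bytes (most-significant first): 32 B1 59 58 59 11.
Little-endian: lowest address holds the least-significant byte.
So at ascending addresses the bytes are 11 59 58 59 B1 32.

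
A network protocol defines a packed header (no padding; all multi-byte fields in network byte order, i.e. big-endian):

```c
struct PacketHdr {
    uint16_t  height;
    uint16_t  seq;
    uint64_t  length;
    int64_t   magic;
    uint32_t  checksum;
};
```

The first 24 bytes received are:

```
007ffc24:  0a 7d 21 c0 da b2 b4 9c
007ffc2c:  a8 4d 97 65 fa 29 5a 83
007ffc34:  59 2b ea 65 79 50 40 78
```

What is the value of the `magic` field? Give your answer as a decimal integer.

`magic` follows `height` (2 B), `seq` (2 B), `length` (8 B), so it starts at offset 2 + 2 + 8 = 12 and occupies 8 bytes.
Bytes at offsets 12..19: FA 29 5A 83 59 2B EA 65.
In big-endian order the high byte comes first in memory.
The bytes are already most-significant first: 0xFA295A83592BEA65.
Top bit is set, so as a signed 64-bit value this is 0xFA295A83592BEA65 − 2^64 = -420705569999164827.

-420705569999164827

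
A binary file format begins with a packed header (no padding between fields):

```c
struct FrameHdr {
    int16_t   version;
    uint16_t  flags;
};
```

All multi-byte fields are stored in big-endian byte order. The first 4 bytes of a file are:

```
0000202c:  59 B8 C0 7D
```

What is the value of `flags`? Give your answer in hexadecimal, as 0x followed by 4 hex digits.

0xC07D

`flags` follows `version` (2 bytes), so it starts at byte offset 2 and occupies 2 bytes.
Bytes at offsets 2..3: C0 7D.
Big-endian stores the most-significant byte at the lowest address.
The bytes are already most-significant first: 0xC07D.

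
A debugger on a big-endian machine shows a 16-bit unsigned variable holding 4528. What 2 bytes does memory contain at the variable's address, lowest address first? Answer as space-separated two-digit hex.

4528 in hexadecimal, padded to 16 bits, is 0x11B0.
Split into bytes (most-significant first): 11 B0.
In big-endian order the high byte comes first in memory.
So the memory order matches the most-significant-first order: 11 B0.

11 B0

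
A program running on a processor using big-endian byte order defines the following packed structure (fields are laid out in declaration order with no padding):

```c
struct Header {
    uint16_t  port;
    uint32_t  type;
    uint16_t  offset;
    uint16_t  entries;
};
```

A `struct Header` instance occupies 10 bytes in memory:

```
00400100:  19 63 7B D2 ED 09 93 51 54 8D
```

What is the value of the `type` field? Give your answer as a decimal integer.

`type` follows `port` (2 bytes), so it starts at byte offset 2 and occupies 4 bytes.
Bytes at offsets 2..5: 7B D2 ED 09.
Big-endian stores the most-significant byte at the lowest address.
The bytes are already most-significant first: 0x7BD2ED09.
0x7BD2ED09 = 2077420809.

2077420809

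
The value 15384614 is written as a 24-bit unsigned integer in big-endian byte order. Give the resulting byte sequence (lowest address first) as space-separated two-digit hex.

EA C0 26

15384614 in hexadecimal, padded to 24 bits, is 0xEAC026.
Split into bytes (most-significant first): EA C0 26.
Big-endian stores the most-significant byte at the lowest address.
So the memory order matches the most-significant-first order: EA C0 26.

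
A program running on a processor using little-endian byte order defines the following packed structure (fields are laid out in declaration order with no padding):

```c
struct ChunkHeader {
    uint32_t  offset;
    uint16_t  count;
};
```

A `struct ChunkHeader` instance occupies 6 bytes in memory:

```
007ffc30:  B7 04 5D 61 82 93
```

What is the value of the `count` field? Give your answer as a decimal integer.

37762

`count` follows `offset` (4 bytes), so it starts at byte offset 4 and occupies 2 bytes.
Bytes at offsets 4..5: 82 93.
In little-endian order the low byte comes first in memory.
Reassemble most-significant byte first: 93 82 → 0x9382.
0x9382 = 37762.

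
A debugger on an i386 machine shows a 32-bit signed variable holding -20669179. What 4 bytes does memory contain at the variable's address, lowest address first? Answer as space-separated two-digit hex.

Two's complement of -20669179 in 32 bits: 20669179 = 0x013B62FB; invert → 0xFEC49D04; add 1 → 0xFEC49D05.
Split into bytes (most-significant first): FE C4 9D 05.
Little-endian stores the least-significant byte at the lowest address.
So at ascending addresses the bytes are 05 9D C4 FE.

05 9D C4 FE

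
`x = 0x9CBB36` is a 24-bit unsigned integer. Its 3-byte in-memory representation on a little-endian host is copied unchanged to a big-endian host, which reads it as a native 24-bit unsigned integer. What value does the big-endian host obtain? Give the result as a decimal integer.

3586972

Stored little-endian, the bytes at ascending addresses are 36 BB 9C.
Read back as big-endian, the last byte is least significant, giving 0x36BB9C.
0x36BB9C = 3586972.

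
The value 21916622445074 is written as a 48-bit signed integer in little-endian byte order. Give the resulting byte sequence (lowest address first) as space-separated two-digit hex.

21916622445074 in hexadecimal, padded to 48 bits, is 0x13EEDC7EDA12.
Split into bytes (most-significant first): 13 EE DC 7E DA 12.
In little-endian order the low byte comes first in memory.
So at ascending addresses the bytes are 12 DA 7E DC EE 13.

12 DA 7E DC EE 13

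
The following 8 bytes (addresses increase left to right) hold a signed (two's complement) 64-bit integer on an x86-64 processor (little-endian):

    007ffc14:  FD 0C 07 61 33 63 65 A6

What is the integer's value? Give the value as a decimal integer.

-6456645418443404035

In little-endian order the low byte comes first in memory.
Reassemble most-significant byte first: A6 65 63 33 61 07 0C FD → 0xA665633361070CFD.
Top bit is set, so as a signed 64-bit value this is 0xA665633361070CFD − 2^64 = -6456645418443404035.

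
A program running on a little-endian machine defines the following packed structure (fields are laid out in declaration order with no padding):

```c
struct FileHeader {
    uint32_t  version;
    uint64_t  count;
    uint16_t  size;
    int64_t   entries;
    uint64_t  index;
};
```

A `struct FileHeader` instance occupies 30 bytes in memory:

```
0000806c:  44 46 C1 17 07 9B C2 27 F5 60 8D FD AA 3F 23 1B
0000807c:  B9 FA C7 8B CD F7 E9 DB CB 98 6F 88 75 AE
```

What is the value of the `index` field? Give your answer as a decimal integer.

12571103947760851945

`index` follows `version` (4 B), `count` (8 B), `size` (2 B), `entries` (8 B), so it starts at offset 4 + 8 + 2 + 8 = 22 and occupies 8 bytes.
Bytes at offsets 22..29: E9 DB CB 98 6F 88 75 AE.
Little-endian stores the least-significant byte at the lowest address.
Reassemble most-significant byte first: AE 75 88 6F 98 CB DB E9 → 0xAE75886F98CBDBE9.
0xAE75886F98CBDBE9 = 12571103947760851945.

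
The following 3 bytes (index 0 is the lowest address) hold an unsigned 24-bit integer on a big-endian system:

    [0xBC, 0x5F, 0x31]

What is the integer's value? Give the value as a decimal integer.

12345137

In big-endian order the high byte comes first in memory.
The bytes are already most-significant first: 0xBC5F31.
0xBC5F31 = 12345137.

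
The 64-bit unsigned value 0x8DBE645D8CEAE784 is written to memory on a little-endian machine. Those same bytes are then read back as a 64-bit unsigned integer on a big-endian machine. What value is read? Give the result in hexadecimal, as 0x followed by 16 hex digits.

0x84E7EA8C5D64BE8D

Stored little-endian, the bytes at ascending addresses are 84 E7 EA 8C 5D 64 BE 8D.
Read back as big-endian, the last byte is least significant, giving 0x84E7EA8C5D64BE8D.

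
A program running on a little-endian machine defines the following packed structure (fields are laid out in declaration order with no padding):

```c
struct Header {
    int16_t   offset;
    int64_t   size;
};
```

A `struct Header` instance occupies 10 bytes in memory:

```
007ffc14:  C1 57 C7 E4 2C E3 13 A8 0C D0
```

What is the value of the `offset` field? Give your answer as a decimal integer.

22465

`offset` is the first field, at byte offset 0, occupying 2 bytes.
Bytes at offsets 0..1: C1 57.
Little-endian: lowest address holds the least-significant byte.
Reassemble most-significant byte first: 57 C1 → 0x57C1.
0x57C1 = 22465.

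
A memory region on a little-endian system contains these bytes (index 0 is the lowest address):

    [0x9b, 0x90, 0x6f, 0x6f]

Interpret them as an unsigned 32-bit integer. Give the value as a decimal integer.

1869582491

Little-endian: lowest address holds the least-significant byte.
Reassemble most-significant byte first: 6F 6F 90 9B → 0x6F6F909B.
0x6F6F909B = 1869582491.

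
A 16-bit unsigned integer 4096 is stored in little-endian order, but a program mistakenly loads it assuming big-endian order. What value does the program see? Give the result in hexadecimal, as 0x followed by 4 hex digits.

0x0010

4096 in 16-bit hexadecimal is 0x1000.
Stored little-endian, the bytes at ascending addresses are 00 10.
Read back as big-endian, the last byte is least significant, giving 0x0010.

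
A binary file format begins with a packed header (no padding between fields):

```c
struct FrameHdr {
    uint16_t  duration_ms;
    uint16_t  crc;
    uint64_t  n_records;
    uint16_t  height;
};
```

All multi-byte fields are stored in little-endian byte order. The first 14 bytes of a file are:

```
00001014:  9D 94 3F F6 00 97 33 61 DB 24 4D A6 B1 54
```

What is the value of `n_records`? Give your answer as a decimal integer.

`n_records` follows `duration_ms` (2 B), `crc` (2 B), so it starts at offset 2 + 2 = 4 and occupies 8 bytes.
Bytes at offsets 4..11: 00 97 33 61 DB 24 4D A6.
Little-endian stores the least-significant byte at the lowest address.
Reassemble most-significant byte first: A6 4D 24 DB 61 33 97 00 → 0xA64D24DB61339700.
0xA64D24DB61339700 = 11983274708149966592.

11983274708149966592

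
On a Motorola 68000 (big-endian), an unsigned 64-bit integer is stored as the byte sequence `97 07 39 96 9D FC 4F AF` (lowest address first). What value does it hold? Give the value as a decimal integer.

10882730343622528943

Big-endian: lowest address holds the most-significant byte.
The bytes are already most-significant first: 0x970739969DFC4FAF.
0x970739969DFC4FAF = 10882730343622528943.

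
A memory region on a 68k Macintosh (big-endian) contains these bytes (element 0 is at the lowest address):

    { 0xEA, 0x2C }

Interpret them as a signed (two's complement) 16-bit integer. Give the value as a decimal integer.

-5588

In big-endian order the high byte comes first in memory.
The bytes are already most-significant first: 0xEA2C.
Top bit is set, so as a signed 16-bit value this is 0xEA2C − 2^16 = -5588.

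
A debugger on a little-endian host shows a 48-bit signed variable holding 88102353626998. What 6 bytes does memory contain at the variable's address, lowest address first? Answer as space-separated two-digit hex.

76 E7 7D ED 20 50

88102353626998 in hexadecimal, padded to 48 bits, is 0x5020ED7DE776.
Split into bytes (most-significant first): 50 20 ED 7D E7 76.
In little-endian order the low byte comes first in memory.
So at ascending addresses the bytes are 76 E7 7D ED 20 50.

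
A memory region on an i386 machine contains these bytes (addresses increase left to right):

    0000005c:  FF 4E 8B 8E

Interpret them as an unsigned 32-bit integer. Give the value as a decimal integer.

2391494399

In little-endian order the low byte comes first in memory.
Reassemble most-significant byte first: 8E 8B 4E FF → 0x8E8B4EFF.
0x8E8B4EFF = 2391494399.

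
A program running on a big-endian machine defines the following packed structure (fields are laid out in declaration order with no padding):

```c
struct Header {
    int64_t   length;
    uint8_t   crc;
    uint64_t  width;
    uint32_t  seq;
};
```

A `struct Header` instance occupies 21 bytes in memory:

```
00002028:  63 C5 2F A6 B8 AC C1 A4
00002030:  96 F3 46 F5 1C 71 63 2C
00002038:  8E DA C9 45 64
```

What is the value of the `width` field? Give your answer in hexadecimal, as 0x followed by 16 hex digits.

0xF346F51C71632C8E

`width` follows `length` (8 B), `crc` (1 B), so it starts at offset 8 + 1 = 9 and occupies 8 bytes.
Bytes at offsets 9..16: F3 46 F5 1C 71 63 2C 8E.
In big-endian order the high byte comes first in memory.
The bytes are already most-significant first: 0xF346F51C71632C8E.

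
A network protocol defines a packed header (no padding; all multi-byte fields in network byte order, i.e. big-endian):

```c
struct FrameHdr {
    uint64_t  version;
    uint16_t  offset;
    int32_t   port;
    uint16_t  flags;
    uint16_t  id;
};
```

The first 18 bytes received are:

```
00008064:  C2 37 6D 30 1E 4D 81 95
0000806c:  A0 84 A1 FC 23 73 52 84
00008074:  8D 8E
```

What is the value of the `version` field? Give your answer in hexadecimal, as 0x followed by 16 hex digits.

`version` is the first field, at byte offset 0, occupying 8 bytes.
Bytes at offsets 0..7: C2 37 6D 30 1E 4D 81 95.
Big-endian stores the most-significant byte at the lowest address.
The bytes are already most-significant first: 0xC2376D301E4D8195.

0xC2376D301E4D8195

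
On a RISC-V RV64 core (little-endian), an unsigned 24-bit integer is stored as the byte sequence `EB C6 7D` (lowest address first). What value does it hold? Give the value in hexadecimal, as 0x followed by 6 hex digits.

0x7DC6EB

Little-endian stores the least-significant byte at the lowest address.
Reassemble most-significant byte first: 7D C6 EB → 0x7DC6EB.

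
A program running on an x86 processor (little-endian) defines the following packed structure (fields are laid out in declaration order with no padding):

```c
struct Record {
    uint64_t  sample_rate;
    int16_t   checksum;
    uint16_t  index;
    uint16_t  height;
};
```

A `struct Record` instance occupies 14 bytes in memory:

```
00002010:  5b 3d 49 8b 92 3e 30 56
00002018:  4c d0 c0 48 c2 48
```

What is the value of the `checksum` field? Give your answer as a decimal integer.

-12212

`checksum` follows `sample_rate` (8 bytes), so it starts at byte offset 8 and occupies 2 bytes.
Bytes at offsets 8..9: 4C D0.
Little-endian stores the least-significant byte at the lowest address.
Reassemble most-significant byte first: D0 4C → 0xD04C.
Top bit is set, so as a signed 16-bit value this is 0xD04C − 2^16 = -12212.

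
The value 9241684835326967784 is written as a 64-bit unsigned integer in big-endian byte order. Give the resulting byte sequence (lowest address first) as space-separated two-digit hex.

9241684835326967784 in hexadecimal, padded to 64 bits, is 0x80410F64A7C73FE8.
Split into bytes (most-significant first): 80 41 0F 64 A7 C7 3F E8.
In big-endian order the high byte comes first in memory.
So the memory order matches the most-significant-first order: 80 41 0F 64 A7 C7 3F E8.

80 41 0F 64 A7 C7 3F E8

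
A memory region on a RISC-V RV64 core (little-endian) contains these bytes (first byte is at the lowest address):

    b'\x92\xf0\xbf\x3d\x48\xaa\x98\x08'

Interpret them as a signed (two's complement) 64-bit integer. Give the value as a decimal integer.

Little-endian: lowest address holds the least-significant byte.
Reassemble most-significant byte first: 08 98 AA 48 3D BF F0 92 → 0x0898AA483DBFF092.
0x0898AA483DBFF092 = 619432176013799570.

619432176013799570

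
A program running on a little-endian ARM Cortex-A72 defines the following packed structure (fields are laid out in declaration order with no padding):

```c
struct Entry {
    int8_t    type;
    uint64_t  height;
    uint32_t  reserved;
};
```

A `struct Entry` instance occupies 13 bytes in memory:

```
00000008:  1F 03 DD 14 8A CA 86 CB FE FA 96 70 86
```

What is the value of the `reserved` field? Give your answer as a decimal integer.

`reserved` follows `type` (1 B), `height` (8 B), so it starts at offset 1 + 8 = 9 and occupies 4 bytes.
Bytes at offsets 9..12: FA 96 70 86.
Little-endian stores the least-significant byte at the lowest address.
Reassemble most-significant byte first: 86 70 96 FA → 0x867096FA.
0x867096FA = 2255525626.

2255525626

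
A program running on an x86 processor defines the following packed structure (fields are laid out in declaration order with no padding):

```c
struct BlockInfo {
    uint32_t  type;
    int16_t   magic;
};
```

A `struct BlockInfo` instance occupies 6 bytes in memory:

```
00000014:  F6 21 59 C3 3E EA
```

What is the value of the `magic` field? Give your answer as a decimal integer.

-5570

`magic` follows `type` (4 bytes), so it starts at byte offset 4 and occupies 2 bytes.
Bytes at offsets 4..5: 3E EA.
In little-endian order the low byte comes first in memory.
Reassemble most-significant byte first: EA 3E → 0xEA3E.
Top bit is set, so as a signed 16-bit value this is 0xEA3E − 2^16 = -5570.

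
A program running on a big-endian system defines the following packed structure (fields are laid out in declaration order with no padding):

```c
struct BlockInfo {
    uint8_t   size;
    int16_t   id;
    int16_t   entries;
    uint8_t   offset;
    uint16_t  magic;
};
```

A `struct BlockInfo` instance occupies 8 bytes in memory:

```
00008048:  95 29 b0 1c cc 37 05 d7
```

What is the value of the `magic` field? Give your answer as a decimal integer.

`magic` follows `size` (1 B), `id` (2 B), `entries` (2 B), `offset` (1 B), so it starts at offset 1 + 2 + 2 + 1 = 6 and occupies 2 bytes.
Bytes at offsets 6..7: 05 D7.
In big-endian order the high byte comes first in memory.
The bytes are already most-significant first: 0x05D7.
0x05D7 = 1495.

1495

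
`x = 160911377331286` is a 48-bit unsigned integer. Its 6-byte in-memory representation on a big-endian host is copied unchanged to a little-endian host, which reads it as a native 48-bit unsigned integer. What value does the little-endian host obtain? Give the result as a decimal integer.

95058298231186

160911377331286 in 48-bit hexadecimal is 0x9259197C7456.
Stored big-endian, the bytes at ascending addresses are 92 59 19 7C 74 56.
Read back as little-endian, the first byte is least significant, giving 0x56747C195992.
0x56747C195992 = 95058298231186.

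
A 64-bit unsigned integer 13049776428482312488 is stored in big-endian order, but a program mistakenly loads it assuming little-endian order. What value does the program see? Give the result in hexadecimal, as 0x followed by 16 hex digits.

13049776428482312488 in 64-bit hexadecimal is 0xB51A1E8561F43928.
Stored big-endian, the bytes at ascending addresses are B5 1A 1E 85 61 F4 39 28.
Read back as little-endian, the first byte is least significant, giving 0x2839F461851E1AB5.

0x2839F461851E1AB5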